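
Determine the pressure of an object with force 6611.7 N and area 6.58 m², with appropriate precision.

pressure = 6611.7 N ÷ 6.58 m² = 1004.81762918… Pa.
6611.7 has 5 significant figures; 6.58 has 3.
Division/multiplication keeps the fewest: 3 significant figures.
Rounded: 1.00 × 10³ Pa.

1.00 × 10³ Pa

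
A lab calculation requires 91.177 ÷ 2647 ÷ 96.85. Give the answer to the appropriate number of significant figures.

91.177 ÷ 2647 ÷ 96.85 = 0.000355657304058…
Multiplication/division keeps the fewest significant figures: 91.177 → 5 s.f., 2647 → 4 s.f., 96.85 → 4 s.f.; limit is 4.
Rounded to 4 significant figures: 3.557 × 10⁻⁴.

3.557 × 10⁻⁴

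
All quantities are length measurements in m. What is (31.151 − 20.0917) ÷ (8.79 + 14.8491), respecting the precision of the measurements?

31.151 − 20.0917 = 11.0593, limited to 3 d.p. → 5 s.f.; 8.79 + 14.8491 = 23.6391, limited to 2 d.p. → 4 s.f.
Carrying full precision, 11.0593 ÷ 23.6391 = 0.467839300143…; keep min(5, 4) = 4 s.f.
Rounded to 4 significant figures: 0.4678.

0.4678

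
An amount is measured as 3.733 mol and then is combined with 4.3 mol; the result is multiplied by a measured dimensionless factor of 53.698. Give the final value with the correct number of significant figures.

3.733 mol + 4.3 mol = 8.033 mol; the sum is limited to 1 decimal place (2 s.f.).
Carrying full precision, 8.033 × 53.698 = 431.356034 mol; 53.698 has 5 s.f., so the result keeps min(2, 5) = 2 s.f.
Rounded to 2 significant figures: 4.3 × 10² mol.

4.3 × 10² mol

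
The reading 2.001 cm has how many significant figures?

4

2.001: zeros between nonzero digits are significant.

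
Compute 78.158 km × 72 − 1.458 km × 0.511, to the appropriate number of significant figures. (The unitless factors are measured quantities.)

78.158 × 72 = 5627.376 → 5.6 × 10^3 km (2 s.f., last digit at the 10^2 place).
1.458 × 0.511 = 0.745038 → 0.745 km (3 s.f., last digit at the 10^-3 place).
Difference: 5626.630962 km; keep the coarser place, 10^2.
Result: 5.6 × 10^3 km.

5.6 × 10^3 km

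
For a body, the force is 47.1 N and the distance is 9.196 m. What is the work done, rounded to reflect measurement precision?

work done = 47.1 N × 9.196 m = 433.1316 J.
47.1 has 3 significant figures; 9.196 has 4.
Division/multiplication keeps the fewest: 3 significant figures.
Rounded: 4.33 × 10^2 J.

4.33 × 10^2 J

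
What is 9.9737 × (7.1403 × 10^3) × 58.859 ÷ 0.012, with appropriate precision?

9.9737 × (7.1403 × 10^3) × 58.859 ÷ 0.012 = 349304670.989…
Multiplication/division keeps the fewest significant figures: 9.9737 → 5 s.f., 7.1403 × 10^3 → 5 s.f., 58.859 → 5 s.f., 0.012 → 2 s.f.; limit is 2.
Rounded to 2 significant figures: 3.5 × 10^8.

3.5 × 10^8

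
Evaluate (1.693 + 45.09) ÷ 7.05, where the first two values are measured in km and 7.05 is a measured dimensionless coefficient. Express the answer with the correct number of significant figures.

6.64 km

1.693 km + 45.09 km = 46.783 km; the sum is limited to 2 decimal places (4 s.f.).
Carrying full precision, 46.783 ÷ 7.05 = 6.63588652482… km; 7.05 has 3 s.f., so the result keeps min(4, 3) = 3 s.f.
Rounded to 3 significant figures: 6.64 km.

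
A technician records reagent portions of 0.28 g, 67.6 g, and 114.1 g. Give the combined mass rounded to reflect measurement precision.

182.0 g

0.28 g + 67.6 g + 114.1 g = 181.98 g.
Addition/subtraction keeps the fewest decimal places: 0.28 → 2 decimal places, 67.6 → 1 decimal place, 114.1 → 1 decimal place; limit is 1.
Rounded to 1 decimal place: 182.0 g.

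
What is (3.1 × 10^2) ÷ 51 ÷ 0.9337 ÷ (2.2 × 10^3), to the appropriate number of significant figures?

0.0030

(3.1 × 10^2) ÷ 51 ÷ 0.9337 ÷ (2.2 × 10^3) = 0.00295911251061…
Multiplication/division keeps the fewest significant figures: 3.1 × 10^2 → 2 s.f., 51 → 2 s.f., 0.9337 → 4 s.f., 2.2 × 10^3 → 2 s.f.; limit is 2.
Rounded to 2 significant figures: 0.0030.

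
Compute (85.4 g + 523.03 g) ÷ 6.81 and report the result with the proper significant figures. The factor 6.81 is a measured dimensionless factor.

85.4 g + 523.03 g = 608.43 g; the sum is limited to 1 decimal place (4 s.f.).
Carrying full precision, 608.43 ÷ 6.81 = 89.3436123348… g; 6.81 has 3 s.f., so the result keeps min(4, 3) = 3 s.f.
Rounded to 3 significant figures: 89.3 g.

89.3 g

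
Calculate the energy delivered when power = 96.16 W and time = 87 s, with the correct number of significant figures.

energy delivered = 96.16 W × 87 s = 8365.92 J.
96.16 has 4 significant figures; 87 has 2.
Division/multiplication keeps the fewest: 2 significant figures.
Rounded: 8.4 × 10^3 J.

8.4 × 10^3 J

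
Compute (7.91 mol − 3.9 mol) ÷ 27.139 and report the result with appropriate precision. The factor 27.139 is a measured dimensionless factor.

0.15 mol

7.91 mol − 3.9 mol = 4.01 mol; the difference is limited to 1 decimal place (2 s.f.).
Carrying full precision, 4.01 ÷ 27.139 = 0.147757839272… mol; 27.139 has 5 s.f., so the result keeps min(2, 5) = 2 s.f.
Rounded to 2 significant figures: 0.15 mol.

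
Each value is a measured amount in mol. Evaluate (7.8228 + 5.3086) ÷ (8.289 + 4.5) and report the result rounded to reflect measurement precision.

7.8228 + 5.3086 = 13.1314, limited to 4 d.p. → 6 s.f.; 8.289 + 4.5 = 12.789, limited to 1 d.p. → 3 s.f.
Carrying full precision, 13.1314 ÷ 12.789 = 1.02677300805…; keep min(6, 3) = 3 s.f.
Rounded to 3 significant figures: 1.03.

1.03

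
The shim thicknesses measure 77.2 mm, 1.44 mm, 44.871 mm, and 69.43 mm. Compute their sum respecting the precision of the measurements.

192.9 mm

77.2 mm + 1.44 mm + 44.871 mm + 69.43 mm = 192.941 mm.
Addition/subtraction keeps the fewest decimal places: 77.2 → 1 decimal place, 1.44 → 2 decimal places, 44.871 → 3 decimal places, 69.43 → 2 decimal places; limit is 1.
Rounded to 1 decimal place: 192.9 mm.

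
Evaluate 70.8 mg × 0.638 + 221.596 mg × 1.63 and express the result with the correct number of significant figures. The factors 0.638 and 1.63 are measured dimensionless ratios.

406 mg

70.8 × 0.638 = 45.1704 → 45.2 mg (3 s.f., last digit at the 10^-1 place).
221.596 × 1.63 = 361.20148 → 3.61 × 10^2 mg (3 s.f., last digit at the 10^0 place).
Sum: 406.37188 mg; keep the coarser place, 10^0.
Result: 406 mg.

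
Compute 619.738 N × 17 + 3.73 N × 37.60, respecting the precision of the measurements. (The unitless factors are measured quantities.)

1.1 × 10⁴ N

619.738 × 17 = 10535.546 → 1.1 × 10⁴ N (2 s.f., last digit at the 10^3 place).
3.73 × 37.60 = 140.248 → 140. N (3 s.f., last digit at the 10^0 place).
Sum: 10675.794 N; keep the coarser place, 10^3.
Result: 1.1 × 10⁴ N.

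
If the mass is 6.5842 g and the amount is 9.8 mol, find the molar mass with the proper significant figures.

molar mass = 6.5842 g ÷ 9.8 mol = 0.671857142857… g/mol.
6.5842 has 5 significant figures; 9.8 has 2.
Division/multiplication keeps the fewest: 2 significant figures.
Rounded: 0.67 g/mol.

0.67 g/mol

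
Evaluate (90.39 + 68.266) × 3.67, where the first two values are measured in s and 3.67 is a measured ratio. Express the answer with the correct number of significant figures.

5.82 × 10^2 s

90.39 s + 68.266 s = 158.656 s; the sum is limited to 2 decimal places (5 s.f.).
Carrying full precision, 158.656 × 3.67 = 582.26752 s; 3.67 has 3 s.f., so the result keeps min(5, 3) = 3 s.f.
Rounded to 3 significant figures: 5.82 × 10^2 s.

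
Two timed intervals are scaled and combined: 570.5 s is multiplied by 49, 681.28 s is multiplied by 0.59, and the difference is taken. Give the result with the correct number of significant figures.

570.5 × 49 = 27954.5 → 2.8 × 10⁴ s (2 s.f., last digit at the 10^3 place).
681.28 × 0.59 = 401.9552 → 4.0 × 10² s (2 s.f., last digit at the 10^1 place).
Difference: 27552.5448 s; keep the coarser place, 10^3.
Result: 2.8 × 10⁴ s.

2.8 × 10⁴ s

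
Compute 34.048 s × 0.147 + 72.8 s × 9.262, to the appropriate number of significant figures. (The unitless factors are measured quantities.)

679 s

34.048 × 0.147 = 5.005056 → 5.01 s (3 s.f., last digit at the 10^-2 place).
72.8 × 9.262 = 674.2736 → 674 s (3 s.f., last digit at the 10^0 place).
Sum: 679.278656 s; keep the coarser place, 10^0.
Result: 679 s.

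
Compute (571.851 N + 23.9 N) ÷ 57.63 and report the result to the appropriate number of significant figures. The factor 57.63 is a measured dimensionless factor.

571.851 N + 23.9 N = 595.751 N; the sum is limited to 1 decimal place (4 s.f.).
Carrying full precision, 595.751 ÷ 57.63 = 10.3375151831… N; 57.63 has 4 s.f., so the result keeps min(4, 4) = 4 s.f.
Rounded to 4 significant figures: 10.34 N.

10.34 N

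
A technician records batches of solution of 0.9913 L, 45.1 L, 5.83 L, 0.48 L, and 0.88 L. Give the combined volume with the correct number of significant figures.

53.3 L

0.9913 L + 45.1 L + 5.83 L + 0.48 L + 0.88 L = 53.2813 L.
Addition/subtraction keeps the fewest decimal places: 0.9913 → 4 decimal places, 45.1 → 1 decimal place, 5.83 → 2 decimal places, 0.48 → 2 decimal places, 0.88 → 2 decimal places; limit is 1.
Rounded to 1 decimal place: 53.3 L.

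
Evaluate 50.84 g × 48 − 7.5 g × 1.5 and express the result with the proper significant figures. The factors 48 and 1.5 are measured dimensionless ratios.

50.84 × 48 = 2440.32 → 2.4 × 10^3 g (2 s.f., last digit at the 10^2 place).
7.5 × 1.5 = 11.25 → 11 g (2 s.f., last digit at the 10^0 place).
Difference: 2429.07 g; keep the coarser place, 10^2.
Result: 2.4 × 10^3 g.

2.4 × 10^3 g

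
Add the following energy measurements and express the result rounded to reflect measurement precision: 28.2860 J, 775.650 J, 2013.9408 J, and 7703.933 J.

28.2860 J + 775.650 J + 2013.9408 J + 7703.933 J = 10521.8098 J.
Addition/subtraction keeps the fewest decimal places: 28.2860 → 4 decimal places, 775.650 → 3 decimal places, 2013.9408 → 4 decimal places, 7703.933 → 3 decimal places; limit is 3.
Rounded to 3 decimal places: 10521.810 J.

10521.810 J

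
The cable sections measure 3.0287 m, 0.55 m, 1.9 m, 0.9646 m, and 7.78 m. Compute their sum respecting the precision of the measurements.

3.0287 m + 0.55 m + 1.9 m + 0.9646 m + 7.78 m = 14.2233 m.
Addition/subtraction keeps the fewest decimal places: 3.0287 → 4 decimal places, 0.55 → 2 decimal places, 1.9 → 1 decimal place, 0.9646 → 4 decimal places, 7.78 → 2 decimal places; limit is 1.
Rounded to 1 decimal place: 14.2 m.

14.2 m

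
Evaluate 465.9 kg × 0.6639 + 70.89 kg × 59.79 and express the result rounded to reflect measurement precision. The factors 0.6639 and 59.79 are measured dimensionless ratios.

4548 kg

465.9 × 0.6639 = 309.31101 → 309.3 kg (4 s.f., last digit at the 10^-1 place).
70.89 × 59.79 = 4238.5131 → 4239 kg (4 s.f., last digit at the 10^0 place).
Sum: 4547.82411 kg; keep the coarser place, 10^0.
Result: 4548 kg.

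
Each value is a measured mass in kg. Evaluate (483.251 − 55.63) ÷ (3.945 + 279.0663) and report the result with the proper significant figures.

483.251 − 55.63 = 427.621, limited to 2 d.p. → 5 s.f.; 3.945 + 279.0663 = 283.0113, limited to 3 d.p. → 6 s.f.
Carrying full precision, 427.621 ÷ 283.0113 = 1.51096793662…; keep min(5, 6) = 5 s.f.
Rounded to 5 significant figures: 1.5110.

1.5110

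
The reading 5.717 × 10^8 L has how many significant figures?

4

5.717 × 10^8: in scientific notation every digit of the coefficient is significant.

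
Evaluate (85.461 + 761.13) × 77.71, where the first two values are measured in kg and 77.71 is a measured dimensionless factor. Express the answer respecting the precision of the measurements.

85.461 kg + 761.13 kg = 846.591 kg; the sum is limited to 2 decimal places (5 s.f.).
Carrying full precision, 846.591 × 77.71 = 65788.58661 kg; 77.71 has 4 s.f., so the result keeps min(5, 4) = 4 s.f.
Rounded to 4 significant figures: 6.579 × 10^4 kg.

6.579 × 10^4 kg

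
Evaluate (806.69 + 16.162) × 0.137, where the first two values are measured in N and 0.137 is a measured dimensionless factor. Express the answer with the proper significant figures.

806.69 N + 16.162 N = 822.852 N; the sum is limited to 2 decimal places (5 s.f.).
Carrying full precision, 822.852 × 0.137 = 112.730724 N; 0.137 has 3 s.f., so the result keeps min(5, 3) = 3 s.f.
Rounded to 3 significant figures: 113 N.

113 N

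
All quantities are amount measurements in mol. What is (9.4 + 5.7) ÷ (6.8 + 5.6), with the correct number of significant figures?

1.22

9.4 + 5.7 = 15.1, limited to 1 d.p. → 3 s.f.; 6.8 + 5.6 = 12.4, limited to 1 d.p. → 3 s.f.
Carrying full precision, 15.1 ÷ 12.4 = 1.21774193548…; keep min(3, 3) = 3 s.f.
Rounded to 3 significant figures: 1.22.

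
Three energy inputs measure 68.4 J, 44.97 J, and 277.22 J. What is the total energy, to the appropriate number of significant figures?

68.4 J + 44.97 J + 277.22 J = 390.59 J.
Addition/subtraction keeps the fewest decimal places: 68.4 → 1 decimal place, 44.97 → 2 decimal places, 277.22 → 2 decimal places; limit is 1.
Rounded to 1 decimal place: 390.6 J.

390.6 J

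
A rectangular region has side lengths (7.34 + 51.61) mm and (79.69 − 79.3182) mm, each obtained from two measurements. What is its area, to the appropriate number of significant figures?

22 mm²

7.34 + 51.61 = 58.95, limited to 2 d.p. → 4 s.f.; 79.69 − 79.3182 = 0.3718, limited to 2 d.p. → 2 s.f.
Carrying full precision, 58.95 × 0.3718 = 21.91761; keep min(4, 2) = 2 s.f.
Rounded to 2 significant figures: 22 mm².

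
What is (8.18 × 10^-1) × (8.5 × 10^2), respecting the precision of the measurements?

7.0 × 10^2

(8.18 × 10^-1) × (8.5 × 10^2) = 695.3
Multiplication/division keeps the fewest significant figures: 8.18 × 10^-1 → 3 s.f., 8.5 × 10^2 → 2 s.f.; limit is 2.
Rounded to 2 significant figures: 7.0 × 10^2.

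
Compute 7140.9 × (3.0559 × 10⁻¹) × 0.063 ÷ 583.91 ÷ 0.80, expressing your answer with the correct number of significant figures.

2.9 × 10⁻¹

7140.9 × (3.0559 × 10⁻¹) × 0.063 ÷ 583.91 ÷ 0.80 = 0.294304389274…
Multiplication/division keeps the fewest significant figures: 7140.9 → 5 s.f., 3.0559 × 10⁻¹ → 5 s.f., 0.063 → 2 s.f., 583.91 → 5 s.f., 0.80 → 2 s.f.; limit is 2.
Rounded to 2 significant figures: 2.9 × 10⁻¹.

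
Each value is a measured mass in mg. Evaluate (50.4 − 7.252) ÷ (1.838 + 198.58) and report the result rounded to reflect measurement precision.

50.4 − 7.252 = 43.148, limited to 1 d.p. → 3 s.f.; 1.838 + 198.58 = 200.418, limited to 2 d.p. → 5 s.f.
Carrying full precision, 43.148 ÷ 200.418 = 0.215290043808…; keep min(3, 5) = 3 s.f.
Rounded to 3 significant figures: 2.15 × 10⁻¹.

2.15 × 10⁻¹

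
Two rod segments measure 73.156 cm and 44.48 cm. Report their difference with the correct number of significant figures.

28.68 cm

73.156 cm − 44.48 cm = 28.676 cm.
Addition/subtraction keeps the fewest decimal places: 73.156 → 3 decimal places, 44.48 → 2 decimal places; limit is 2.
Rounded to 2 decimal places: 28.68 cm.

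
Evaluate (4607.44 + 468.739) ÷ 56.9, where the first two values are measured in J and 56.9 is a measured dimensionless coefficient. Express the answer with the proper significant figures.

89.2 J

4607.44 J + 468.739 J = 5076.179 J; the sum is limited to 2 decimal places (6 s.f.).
Carrying full precision, 5076.179 ÷ 56.9 = 89.21228471… J; 56.9 has 3 s.f., so the result keeps min(6, 3) = 3 s.f.
Rounded to 3 significant figures: 89.2 J.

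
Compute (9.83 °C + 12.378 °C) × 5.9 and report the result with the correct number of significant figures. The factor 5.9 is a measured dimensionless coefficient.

1.3 × 10² °C

9.83 °C + 12.378 °C = 22.208 °C; the sum is limited to 2 decimal places (4 s.f.).
Carrying full precision, 22.208 × 5.9 = 131.0272 °C; 5.9 has 2 s.f., so the result keeps min(4, 2) = 2 s.f.
Rounded to 2 significant figures: 1.3 × 10² °C.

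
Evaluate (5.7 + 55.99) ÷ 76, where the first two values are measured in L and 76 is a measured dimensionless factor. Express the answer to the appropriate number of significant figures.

0.81 L

5.7 L + 55.99 L = 61.69 L; the sum is limited to 1 decimal place (3 s.f.).
Carrying full precision, 61.69 ÷ 76 = 0.811710526316… L; 76 has 2 s.f., so the result keeps min(3, 2) = 2 s.f.
Rounded to 2 significant figures: 0.81 L.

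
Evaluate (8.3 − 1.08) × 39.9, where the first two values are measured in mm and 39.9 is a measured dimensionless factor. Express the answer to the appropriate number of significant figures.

8.3 mm − 1.08 mm = 7.22 mm; the difference is limited to 1 decimal place (2 s.f.).
Carrying full precision, 7.22 × 39.9 = 288.078 mm; 39.9 has 3 s.f., so the result keeps min(2, 3) = 2 s.f.
Rounded to 2 significant figures: 2.9 × 10² mm.

2.9 × 10² mm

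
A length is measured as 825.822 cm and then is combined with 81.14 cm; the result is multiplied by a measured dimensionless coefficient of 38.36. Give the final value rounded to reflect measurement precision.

3.479 × 10⁴ cm

825.822 cm + 81.14 cm = 906.962 cm; the sum is limited to 2 decimal places (5 s.f.).
Carrying full precision, 906.962 × 38.36 = 34791.06232 cm; 38.36 has 4 s.f., so the result keeps min(5, 4) = 4 s.f.
Rounded to 4 significant figures: 3.479 × 10⁴ cm.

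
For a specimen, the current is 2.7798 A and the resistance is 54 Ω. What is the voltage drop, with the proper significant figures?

1.5 × 10^2 V

voltage drop = 2.7798 A × 54 Ω = 150.1092 V.
2.7798 has 5 significant figures; 54 has 2.
Division/multiplication keeps the fewest: 2 significant figures.
Rounded: 1.5 × 10^2 V.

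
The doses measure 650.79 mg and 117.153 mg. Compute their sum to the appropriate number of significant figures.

767.94 mg

650.79 mg + 117.153 mg = 767.943 mg.
Addition/subtraction keeps the fewest decimal places: 650.79 → 2 decimal places, 117.153 → 3 decimal places; limit is 2.
Rounded to 2 decimal places: 767.94 mg.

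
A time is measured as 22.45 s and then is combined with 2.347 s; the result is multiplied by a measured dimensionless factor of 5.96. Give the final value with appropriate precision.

148 s

22.45 s + 2.347 s = 24.797 s; the sum is limited to 2 decimal places (4 s.f.).
Carrying full precision, 24.797 × 5.96 = 147.79012 s; 5.96 has 3 s.f., so the result keeps min(4, 3) = 3 s.f.
Rounded to 3 significant figures: 148 s.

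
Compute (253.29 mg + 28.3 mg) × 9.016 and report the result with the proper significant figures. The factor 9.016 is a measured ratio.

2539 mg

253.29 mg + 28.3 mg = 281.59 mg; the sum is limited to 1 decimal place (4 s.f.).
Carrying full precision, 281.59 × 9.016 = 2538.81544 mg; 9.016 has 4 s.f., so the result keeps min(4, 4) = 4 s.f.
Rounded to 4 significant figures: 2539 mg.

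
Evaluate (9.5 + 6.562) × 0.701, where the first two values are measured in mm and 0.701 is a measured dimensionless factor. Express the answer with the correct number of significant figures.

9.5 mm + 6.562 mm = 16.062 mm; the sum is limited to 1 decimal place (3 s.f.).
Carrying full precision, 16.062 × 0.701 = 11.259462 mm; 0.701 has 3 s.f., so the result keeps min(3, 3) = 3 s.f.
Rounded to 3 significant figures: 11.3 mm.

11.3 mm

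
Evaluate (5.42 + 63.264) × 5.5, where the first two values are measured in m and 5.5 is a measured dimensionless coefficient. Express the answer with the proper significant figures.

3.8 × 10² m

5.42 m + 63.264 m = 68.684 m; the sum is limited to 2 decimal places (4 s.f.).
Carrying full precision, 68.684 × 5.5 = 377.762 m; 5.5 has 2 s.f., so the result keeps min(4, 2) = 2 s.f.
Rounded to 2 significant figures: 3.8 × 10² m.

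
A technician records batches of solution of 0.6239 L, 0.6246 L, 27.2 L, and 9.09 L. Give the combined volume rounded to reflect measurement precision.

37.5 L

0.6239 L + 0.6246 L + 27.2 L + 9.09 L = 37.5385 L.
Addition/subtraction keeps the fewest decimal places: 0.6239 → 4 decimal places, 0.6246 → 4 decimal places, 27.2 → 1 decimal place, 9.09 → 2 decimal places; limit is 1.
Rounded to 1 decimal place: 37.5 L.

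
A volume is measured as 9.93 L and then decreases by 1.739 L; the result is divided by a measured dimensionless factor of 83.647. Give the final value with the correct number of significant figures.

9.93 L − 1.739 L = 8.191 L; the difference is limited to 2 decimal places (3 s.f.).
Carrying full precision, 8.191 ÷ 83.647 = 0.0979234162612… L; 83.647 has 5 s.f., so the result keeps min(3, 5) = 3 s.f.
Rounded to 3 significant figures: 0.0979 L.

0.0979 L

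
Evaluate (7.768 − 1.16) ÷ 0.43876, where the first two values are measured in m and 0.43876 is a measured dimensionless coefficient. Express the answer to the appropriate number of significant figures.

15.1 m

7.768 m − 1.16 m = 6.608 m; the difference is limited to 2 decimal places (3 s.f.).
Carrying full precision, 6.608 ÷ 0.43876 = 15.0606253989… m; 0.43876 has 5 s.f., so the result keeps min(3, 5) = 3 s.f.
Rounded to 3 significant figures: 15.1 m.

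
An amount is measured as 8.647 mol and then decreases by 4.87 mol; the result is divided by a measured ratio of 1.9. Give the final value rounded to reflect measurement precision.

2.0 mol

8.647 mol − 4.87 mol = 3.777 mol; the difference is limited to 2 decimal places (3 s.f.).
Carrying full precision, 3.777 ÷ 1.9 = 1.98789473684… mol; 1.9 has 2 s.f., so the result keeps min(3, 2) = 2 s.f.
Rounded to 2 significant figures: 2.0 mol.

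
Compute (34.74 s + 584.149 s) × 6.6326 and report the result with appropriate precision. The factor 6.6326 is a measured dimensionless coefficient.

4104.8 s

34.74 s + 584.149 s = 618.889 s; the sum is limited to 2 decimal places (5 s.f.).
Carrying full precision, 618.889 × 6.6326 = 4104.8431814 s; 6.6326 has 5 s.f., so the result keeps min(5, 5) = 5 s.f.
Rounded to 5 significant figures: 4104.8 s.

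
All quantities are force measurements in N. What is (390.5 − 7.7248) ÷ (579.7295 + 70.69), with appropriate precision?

390.5 − 7.7248 = 382.7752, limited to 1 d.p. → 4 s.f.; 579.7295 + 70.69 = 650.4195, limited to 2 d.p. → 5 s.f.
Carrying full precision, 382.7752 ÷ 650.4195 = 0.588505110932…; keep min(4, 5) = 4 s.f.
Rounded to 4 significant figures: 0.5885.

0.5885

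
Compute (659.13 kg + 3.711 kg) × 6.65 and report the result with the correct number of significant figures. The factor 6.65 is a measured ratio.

4.41 × 10³ kg

659.13 kg + 3.711 kg = 662.841 kg; the sum is limited to 2 decimal places (5 s.f.).
Carrying full precision, 662.841 × 6.65 = 4407.89265 kg; 6.65 has 3 s.f., so the result keeps min(5, 3) = 3 s.f.
Rounded to 3 significant figures: 4.41 × 10³ kg.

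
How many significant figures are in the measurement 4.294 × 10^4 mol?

4

4.294 × 10^4: in scientific notation every digit of the coefficient is significant.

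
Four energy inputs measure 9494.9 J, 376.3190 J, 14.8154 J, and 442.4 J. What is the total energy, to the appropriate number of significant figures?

9494.9 J + 376.3190 J + 14.8154 J + 442.4 J = 10328.4344 J.
Addition/subtraction keeps the fewest decimal places: 9494.9 → 1 decimal place, 376.3190 → 4 decimal places, 14.8154 → 4 decimal places, 442.4 → 1 decimal place; limit is 1.
Rounded to 1 decimal place: 10328.4 J.

10328.4 J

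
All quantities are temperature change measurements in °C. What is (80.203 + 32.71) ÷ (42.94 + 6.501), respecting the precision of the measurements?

80.203 + 32.71 = 112.913, limited to 2 d.p. → 5 s.f.; 42.94 + 6.501 = 49.441, limited to 2 d.p. → 4 s.f.
Carrying full precision, 112.913 ÷ 49.441 = 2.28379280354…; keep min(5, 4) = 4 s.f.
Rounded to 4 significant figures: 2.284.

2.284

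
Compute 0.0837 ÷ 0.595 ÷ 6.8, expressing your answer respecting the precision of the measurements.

0.0837 ÷ 0.595 ÷ 6.8 = 0.0206870983688…
Multiplication/division keeps the fewest significant figures: 0.0837 → 3 s.f., 0.595 → 3 s.f., 6.8 → 2 s.f.; limit is 2.
Rounded to 2 significant figures: 0.021.

0.021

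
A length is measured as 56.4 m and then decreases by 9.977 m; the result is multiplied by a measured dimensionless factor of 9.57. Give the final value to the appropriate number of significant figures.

56.4 m − 9.977 m = 46.423 m; the difference is limited to 1 decimal place (3 s.f.).
Carrying full precision, 46.423 × 9.57 = 444.26811 m; 9.57 has 3 s.f., so the result keeps min(3, 3) = 3 s.f.
Rounded to 3 significant figures: 444 m.

444 m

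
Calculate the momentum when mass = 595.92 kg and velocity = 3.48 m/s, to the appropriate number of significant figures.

2.07 × 10³ kg·m/s

momentum = 595.92 kg × 3.48 m/s = 2073.8016 kg·m/s.
595.92 has 5 significant figures; 3.48 has 3.
Division/multiplication keeps the fewest: 3 significant figures.
Rounded: 2.07 × 10³ kg·m/s.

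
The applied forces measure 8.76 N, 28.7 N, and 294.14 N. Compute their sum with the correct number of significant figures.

8.76 N + 28.7 N + 294.14 N = 331.60 N.
Addition/subtraction keeps the fewest decimal places: 8.76 → 2 decimal places, 28.7 → 1 decimal place, 294.14 → 2 decimal places; limit is 1.
Rounded to 1 decimal place: 331.6 N.

331.6 N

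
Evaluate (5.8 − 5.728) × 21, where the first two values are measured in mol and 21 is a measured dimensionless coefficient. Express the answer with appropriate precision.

5.8 mol − 5.728 mol = 0.072 mol; the difference is limited to 1 decimal place (1 s.f.).
Carrying full precision, 0.072 × 21 = 1.512 mol; 21 has 2 s.f., so the result keeps min(1, 2) = 1 s.f.
Rounded to 1 significant figure: 2 mol.

2 mol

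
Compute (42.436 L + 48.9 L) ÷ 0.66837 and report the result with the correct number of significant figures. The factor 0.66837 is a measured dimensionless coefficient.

42.436 L + 48.9 L = 91.336 L; the sum is limited to 1 decimal place (3 s.f.).
Carrying full precision, 91.336 ÷ 0.66837 = 136.654846866… L; 0.66837 has 5 s.f., so the result keeps min(3, 5) = 3 s.f.
Rounded to 3 significant figures: 137 L.

137 L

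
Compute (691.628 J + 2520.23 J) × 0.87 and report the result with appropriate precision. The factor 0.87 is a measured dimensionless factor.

2.8 × 10^3 J

691.628 J + 2520.23 J = 3211.858 J; the sum is limited to 2 decimal places (6 s.f.).
Carrying full precision, 3211.858 × 0.87 = 2794.31646 J; 0.87 has 2 s.f., so the result keeps min(6, 2) = 2 s.f.
Rounded to 2 significant figures: 2.8 × 10^3 J.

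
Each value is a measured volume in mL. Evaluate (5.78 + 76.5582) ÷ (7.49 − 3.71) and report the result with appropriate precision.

21.8

5.78 + 76.5582 = 82.3382, limited to 2 d.p. → 4 s.f.; 7.49 − 3.71 = 3.78, limited to 2 d.p. → 3 s.f.
Carrying full precision, 82.3382 ÷ 3.78 = 21.7825925926…; keep min(4, 3) = 3 s.f.
Rounded to 3 significant figures: 21.8.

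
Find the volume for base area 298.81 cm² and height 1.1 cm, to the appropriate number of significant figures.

volume = 298.81 cm² × 1.1 cm = 328.691 cm³.
298.81 has 5 significant figures; 1.1 has 2.
Division/multiplication keeps the fewest: 2 significant figures.
Rounded: 3.3 × 10² cm³.

3.3 × 10² cm³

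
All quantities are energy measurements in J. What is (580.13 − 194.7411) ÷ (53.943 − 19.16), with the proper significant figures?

580.13 − 194.7411 = 385.3889, limited to 2 d.p. → 5 s.f.; 53.943 − 19.16 = 34.783, limited to 2 d.p. → 4 s.f.
Carrying full precision, 385.3889 ÷ 34.783 = 11.0798062272…; keep min(5, 4) = 4 s.f.
Rounded to 4 significant figures: 11.08.

11.08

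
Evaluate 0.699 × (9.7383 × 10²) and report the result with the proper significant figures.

0.699 × (9.7383 × 10²) = 680.70717
Multiplication/division keeps the fewest significant figures: 0.699 → 3 s.f., 9.7383 × 10² → 5 s.f.; limit is 3.
Rounded to 3 significant figures: 681.

681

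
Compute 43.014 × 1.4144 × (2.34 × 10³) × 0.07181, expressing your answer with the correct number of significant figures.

43.014 × 1.4144 × (2.34 × 10³) × 0.07181 = 10223.1059695…
Multiplication/division keeps the fewest significant figures: 43.014 → 5 s.f., 1.4144 → 5 s.f., 2.34 × 10³ → 3 s.f., 0.07181 → 4 s.f.; limit is 3.
Rounded to 3 significant figures: 1.02 × 10⁴.

1.02 × 10⁴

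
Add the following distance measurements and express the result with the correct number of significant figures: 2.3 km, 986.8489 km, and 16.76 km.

2.3 km + 986.8489 km + 16.76 km = 1005.9089 km.
Addition/subtraction keeps the fewest decimal places: 2.3 → 1 decimal place, 986.8489 → 4 decimal places, 16.76 → 2 decimal places; limit is 1.
Rounded to 1 decimal place: 1005.9 km.

1005.9 km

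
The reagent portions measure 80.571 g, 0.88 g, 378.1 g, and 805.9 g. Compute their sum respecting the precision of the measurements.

1265.5 g

80.571 g + 0.88 g + 378.1 g + 805.9 g = 1265.451 g.
Addition/subtraction keeps the fewest decimal places: 80.571 → 3 decimal places, 0.88 → 2 decimal places, 378.1 → 1 decimal place, 805.9 → 1 decimal place; limit is 1.
Rounded to 1 decimal place: 1265.5 g.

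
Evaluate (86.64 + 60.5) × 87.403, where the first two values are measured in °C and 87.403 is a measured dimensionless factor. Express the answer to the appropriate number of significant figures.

86.64 °C + 60.5 °C = 147.14 °C; the sum is limited to 1 decimal place (4 s.f.).
Carrying full precision, 147.14 × 87.403 = 12860.47742 °C; 87.403 has 5 s.f., so the result keeps min(4, 5) = 4 s.f.
Rounded to 4 significant figures: 1.286 × 10^4 °C.

1.286 × 10^4 °C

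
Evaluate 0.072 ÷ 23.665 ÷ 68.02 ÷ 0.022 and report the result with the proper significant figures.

0.072 ÷ 23.665 ÷ 68.02 ÷ 0.022 = 0.00203313716515…
Multiplication/division keeps the fewest significant figures: 0.072 → 2 s.f., 23.665 → 5 s.f., 68.02 → 4 s.f., 0.022 → 2 s.f.; limit is 2.
Rounded to 2 significant figures: 0.0020.

0.0020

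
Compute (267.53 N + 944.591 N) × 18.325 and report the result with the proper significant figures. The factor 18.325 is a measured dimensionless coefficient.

267.53 N + 944.591 N = 1212.121 N; the sum is limited to 2 decimal places (6 s.f.).
Carrying full precision, 1212.121 × 18.325 = 22212.117325 N; 18.325 has 5 s.f., so the result keeps min(6, 5) = 5 s.f.
Rounded to 5 significant figures: 22212 N.

22212 N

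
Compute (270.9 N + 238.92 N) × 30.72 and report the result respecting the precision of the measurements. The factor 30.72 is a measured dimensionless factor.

270.9 N + 238.92 N = 509.82 N; the sum is limited to 1 decimal place (4 s.f.).
Carrying full precision, 509.82 × 30.72 = 15661.6704 N; 30.72 has 4 s.f., so the result keeps min(4, 4) = 4 s.f.
Rounded to 4 significant figures: 1.566 × 10⁴ N.

1.566 × 10⁴ N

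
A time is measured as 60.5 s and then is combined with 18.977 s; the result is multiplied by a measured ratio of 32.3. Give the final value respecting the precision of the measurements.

60.5 s + 18.977 s = 79.477 s; the sum is limited to 1 decimal place (3 s.f.).
Carrying full precision, 79.477 × 32.3 = 2567.1071 s; 32.3 has 3 s.f., so the result keeps min(3, 3) = 3 s.f.
Rounded to 3 significant figures: 2.57 × 10^3 s.

2.57 × 10^3 s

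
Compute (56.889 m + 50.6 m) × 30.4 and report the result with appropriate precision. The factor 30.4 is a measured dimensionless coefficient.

3.27 × 10^3 m

56.889 m + 50.6 m = 107.489 m; the sum is limited to 1 decimal place (4 s.f.).
Carrying full precision, 107.489 × 30.4 = 3267.6656 m; 30.4 has 3 s.f., so the result keeps min(4, 3) = 3 s.f.
Rounded to 3 significant figures: 3.27 × 10^3 m.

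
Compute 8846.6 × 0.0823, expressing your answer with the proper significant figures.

728

8846.6 × 0.0823 = 728.07518
Multiplication/division keeps the fewest significant figures: 8846.6 → 5 s.f., 0.0823 → 3 s.f.; limit is 3.
Rounded to 3 significant figures: 728.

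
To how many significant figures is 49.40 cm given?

4

49.40: trailing zeros after a decimal point are significant.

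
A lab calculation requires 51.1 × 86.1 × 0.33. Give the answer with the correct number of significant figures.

51.1 × 86.1 × 0.33 = 1451.9043
Multiplication/division keeps the fewest significant figures: 51.1 → 3 s.f., 86.1 → 3 s.f., 0.33 → 2 s.f.; limit is 2.
Rounded to 2 significant figures: 1.5 × 10³.

1.5 × 10³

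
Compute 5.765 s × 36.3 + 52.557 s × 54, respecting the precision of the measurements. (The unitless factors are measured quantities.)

3.0 × 10^3 s

5.765 × 36.3 = 209.2695 → 209 s (3 s.f., last digit at the 10^0 place).
52.557 × 54 = 2838.078 → 2.8 × 10^3 s (2 s.f., last digit at the 10^2 place).
Sum: 3047.3475 s; keep the coarser place, 10^2.
Result: 3.0 × 10^3 s.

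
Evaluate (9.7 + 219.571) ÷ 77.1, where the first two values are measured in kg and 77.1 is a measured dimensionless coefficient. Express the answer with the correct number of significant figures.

2.97 kg

9.7 kg + 219.571 kg = 229.271 kg; the sum is limited to 1 decimal place (4 s.f.).
Carrying full precision, 229.271 ÷ 77.1 = 2.97368352789… kg; 77.1 has 3 s.f., so the result keeps min(4, 3) = 3 s.f.
Rounded to 3 significant figures: 2.97 kg.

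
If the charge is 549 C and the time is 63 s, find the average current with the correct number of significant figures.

8.7 A

average current = 549 C ÷ 63 s = 8.71428571429… A.
549 has 3 significant figures; 63 has 2.
Division/multiplication keeps the fewest: 2 significant figures.
Rounded: 8.7 A.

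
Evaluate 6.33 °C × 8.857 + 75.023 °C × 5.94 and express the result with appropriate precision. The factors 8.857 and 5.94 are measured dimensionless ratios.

502 °C

6.33 × 8.857 = 56.06481 → 56.1 °C (3 s.f., last digit at the 10^-1 place).
75.023 × 5.94 = 445.63662 → 446 °C (3 s.f., last digit at the 10^0 place).
Sum: 501.70143 °C; keep the coarser place, 10^0.
Result: 502 °C.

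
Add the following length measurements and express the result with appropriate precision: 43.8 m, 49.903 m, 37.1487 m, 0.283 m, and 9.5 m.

1.406 × 10^2 m

43.8 m + 49.903 m + 37.1487 m + 0.283 m + 9.5 m = 140.6347 m.
Addition/subtraction keeps the fewest decimal places: 43.8 → 1 decimal place, 49.903 → 3 decimal places, 37.1487 → 4 decimal places, 0.283 → 3 decimal places, 9.5 → 1 decimal place; limit is 1.
Rounded to 1 decimal place: 1.406 × 10^2 m.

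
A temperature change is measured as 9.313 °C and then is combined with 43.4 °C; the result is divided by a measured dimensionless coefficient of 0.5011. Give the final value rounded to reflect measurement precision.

105 °C

9.313 °C + 43.4 °C = 52.713 °C; the sum is limited to 1 decimal place (3 s.f.).
Carrying full precision, 52.713 ÷ 0.5011 = 105.194571942… °C; 0.5011 has 4 s.f., so the result keeps min(3, 4) = 3 s.f.
Rounded to 3 significant figures: 105 °C.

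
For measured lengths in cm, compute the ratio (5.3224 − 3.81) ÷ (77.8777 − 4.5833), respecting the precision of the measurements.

0.0206

5.3224 − 3.81 = 1.5124, limited to 2 d.p. → 3 s.f.; 77.8777 − 4.5833 = 73.2944, limited to 4 d.p. → 6 s.f.
Carrying full precision, 1.5124 ÷ 73.2944 = 0.0206345914558…; keep min(3, 6) = 3 s.f.
Rounded to 3 significant figures: 0.0206.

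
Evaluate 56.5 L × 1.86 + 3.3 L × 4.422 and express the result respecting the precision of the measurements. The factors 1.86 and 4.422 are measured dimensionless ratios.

56.5 × 1.86 = 105.09 → 105 L (3 s.f., last digit at the 10^0 place).
3.3 × 4.422 = 14.5926 → 15 L (2 s.f., last digit at the 10^0 place).
Sum: 119.6826 L; keep the coarser place, 10^0.
Result: 1.20 × 10^2 L.

1.20 × 10^2 L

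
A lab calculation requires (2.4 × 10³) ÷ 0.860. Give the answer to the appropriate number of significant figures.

2.8 × 10³

(2.4 × 10³) ÷ 0.860 = 2790.69767442…
Multiplication/division keeps the fewest significant figures: 2.4 × 10³ → 2 s.f., 0.860 → 3 s.f.; limit is 2.
Rounded to 2 significant figures: 2.8 × 10³.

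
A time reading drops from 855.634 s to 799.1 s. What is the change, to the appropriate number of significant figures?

56.5 s

855.634 s − 799.1 s = 56.534 s.
Addition/subtraction keeps the fewest decimal places: 855.634 → 3 decimal places, 799.1 → 1 decimal place; limit is 1.
Rounded to 1 decimal place: 56.5 s.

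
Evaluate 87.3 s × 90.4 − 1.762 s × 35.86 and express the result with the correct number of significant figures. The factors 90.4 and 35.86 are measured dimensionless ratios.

7.83 × 10^3 s

87.3 × 90.4 = 7891.92 → 7.89 × 10^3 s (3 s.f., last digit at the 10^1 place).
1.762 × 35.86 = 63.18532 → 63.19 s (4 s.f., last digit at the 10^-2 place).
Difference: 7828.73468 s; keep the coarser place, 10^1.
Result: 7.83 × 10^3 s.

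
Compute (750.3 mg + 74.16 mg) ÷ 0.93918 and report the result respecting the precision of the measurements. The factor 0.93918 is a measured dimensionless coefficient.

750.3 mg + 74.16 mg = 824.46 mg; the sum is limited to 1 decimal place (4 s.f.).
Carrying full precision, 824.46 ÷ 0.93918 = 877.850891203… mg; 0.93918 has 5 s.f., so the result keeps min(4, 5) = 4 s.f.
Rounded to 4 significant figures: 877.9 mg.

877.9 mg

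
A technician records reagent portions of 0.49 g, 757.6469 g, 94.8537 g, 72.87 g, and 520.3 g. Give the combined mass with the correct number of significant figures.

1446.2 g

0.49 g + 757.6469 g + 94.8537 g + 72.87 g + 520.3 g = 1446.1606 g.
Addition/subtraction keeps the fewest decimal places: 0.49 → 2 decimal places, 757.6469 → 4 decimal places, 94.8537 → 4 decimal places, 72.87 → 2 decimal places, 520.3 → 1 decimal place; limit is 1.
Rounded to 1 decimal place: 1446.2 g.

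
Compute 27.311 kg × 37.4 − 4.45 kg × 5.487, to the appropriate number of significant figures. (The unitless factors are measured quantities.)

1.00 × 10^3 kg

27.311 × 37.4 = 1021.4314 → 1.02 × 10^3 kg (3 s.f., last digit at the 10^1 place).
4.45 × 5.487 = 24.41715 → 24.4 kg (3 s.f., last digit at the 10^-1 place).
Difference: 997.01425 kg; keep the coarser place, 10^1.
Result: 1.00 × 10^3 kg.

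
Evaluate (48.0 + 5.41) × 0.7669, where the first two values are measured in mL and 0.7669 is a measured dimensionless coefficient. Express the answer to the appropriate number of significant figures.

41.0 mL

48.0 mL + 5.41 mL = 53.41 mL; the sum is limited to 1 decimal place (3 s.f.).
Carrying full precision, 53.41 × 0.7669 = 40.960129 mL; 0.7669 has 4 s.f., so the result keeps min(3, 4) = 3 s.f.
Rounded to 3 significant figures: 41.0 mL.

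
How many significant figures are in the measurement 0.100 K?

3

0.100: leading zeros are not significant; trailing zeros after a decimal point are significant.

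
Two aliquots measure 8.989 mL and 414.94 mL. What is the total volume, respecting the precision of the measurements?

4.2393 × 10^2 mL

8.989 mL + 414.94 mL = 423.929 mL.
Addition/subtraction keeps the fewest decimal places: 8.989 → 3 decimal places, 414.94 → 2 decimal places; limit is 2.
Rounded to 2 decimal places: 4.2393 × 10^2 mL.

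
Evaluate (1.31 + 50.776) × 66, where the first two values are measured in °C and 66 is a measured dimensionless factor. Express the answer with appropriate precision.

3.4 × 10³ °C

1.31 °C + 50.776 °C = 52.086 °C; the sum is limited to 2 decimal places (4 s.f.).
Carrying full precision, 52.086 × 66 = 3437.676 °C; 66 has 2 s.f., so the result keeps min(4, 2) = 2 s.f.
Rounded to 2 significant figures: 3.4 × 10³ °C.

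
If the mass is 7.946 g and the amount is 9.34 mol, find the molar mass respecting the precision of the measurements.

0.851 g/mol

molar mass = 7.946 g ÷ 9.34 mol = 0.850749464668… g/mol.
7.946 has 4 significant figures; 9.34 has 3.
Division/multiplication keeps the fewest: 3 significant figures.
Rounded: 0.851 g/mol.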